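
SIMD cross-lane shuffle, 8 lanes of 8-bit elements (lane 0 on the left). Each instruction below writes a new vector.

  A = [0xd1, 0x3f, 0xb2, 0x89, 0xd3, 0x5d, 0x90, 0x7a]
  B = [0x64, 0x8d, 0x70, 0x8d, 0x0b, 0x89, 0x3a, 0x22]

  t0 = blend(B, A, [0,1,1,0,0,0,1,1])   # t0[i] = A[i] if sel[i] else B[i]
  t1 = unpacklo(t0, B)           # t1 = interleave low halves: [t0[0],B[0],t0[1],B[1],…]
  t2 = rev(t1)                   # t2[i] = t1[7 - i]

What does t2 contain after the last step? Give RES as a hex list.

t0 = [0x64, 0x3f, 0xb2, 0x8d, 0x0b, 0x89, 0x90, 0x7a]
t1 = [0x64, 0x64, 0x3f, 0x8d, 0xb2, 0x70, 0x8d, 0x8d]
t2 = [0x8d, 0x8d, 0x70, 0xb2, 0x8d, 0x3f, 0x64, 0x64]

RES = [0x8d, 0x8d, 0x70, 0xb2, 0x8d, 0x3f, 0x64, 0x64]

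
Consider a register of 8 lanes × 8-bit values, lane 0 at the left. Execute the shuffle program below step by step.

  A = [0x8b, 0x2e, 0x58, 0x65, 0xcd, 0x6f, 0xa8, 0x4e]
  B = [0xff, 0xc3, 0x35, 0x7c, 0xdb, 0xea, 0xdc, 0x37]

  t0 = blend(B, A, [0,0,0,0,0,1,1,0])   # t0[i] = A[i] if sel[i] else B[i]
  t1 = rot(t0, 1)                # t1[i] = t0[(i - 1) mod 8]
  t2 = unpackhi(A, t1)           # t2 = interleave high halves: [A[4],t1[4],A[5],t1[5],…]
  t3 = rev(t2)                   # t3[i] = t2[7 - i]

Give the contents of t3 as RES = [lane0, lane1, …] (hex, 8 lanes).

t0 = [0xff, 0xc3, 0x35, 0x7c, 0xdb, 0x6f, 0xa8, 0x37]
t1 = [0x37, 0xff, 0xc3, 0x35, 0x7c, 0xdb, 0x6f, 0xa8]
t2 = [0xcd, 0x7c, 0x6f, 0xdb, 0xa8, 0x6f, 0x4e, 0xa8]
t3 = [0xa8, 0x4e, 0x6f, 0xa8, 0xdb, 0x6f, 0x7c, 0xcd]

RES = [ 0xa8  0x4e  0x6f  0xa8  0xdb  0x6f  0x7c  0xcd ]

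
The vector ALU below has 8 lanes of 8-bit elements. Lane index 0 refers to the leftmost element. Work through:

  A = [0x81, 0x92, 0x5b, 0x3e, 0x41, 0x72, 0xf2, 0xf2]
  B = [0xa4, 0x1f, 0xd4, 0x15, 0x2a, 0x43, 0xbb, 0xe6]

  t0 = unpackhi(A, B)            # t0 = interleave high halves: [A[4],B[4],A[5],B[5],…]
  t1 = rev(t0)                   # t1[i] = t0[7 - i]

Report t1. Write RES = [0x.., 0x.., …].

RES = [ 0xe6  0xf2  0xbb  0xf2  0x43  0x72  0x2a  0x41 ]

t0 = [0x41, 0x2a, 0x72, 0x43, 0xf2, 0xbb, 0xf2, 0xe6]
t1 = [0xe6, 0xf2, 0xbb, 0xf2, 0x43, 0x72, 0x2a, 0x41]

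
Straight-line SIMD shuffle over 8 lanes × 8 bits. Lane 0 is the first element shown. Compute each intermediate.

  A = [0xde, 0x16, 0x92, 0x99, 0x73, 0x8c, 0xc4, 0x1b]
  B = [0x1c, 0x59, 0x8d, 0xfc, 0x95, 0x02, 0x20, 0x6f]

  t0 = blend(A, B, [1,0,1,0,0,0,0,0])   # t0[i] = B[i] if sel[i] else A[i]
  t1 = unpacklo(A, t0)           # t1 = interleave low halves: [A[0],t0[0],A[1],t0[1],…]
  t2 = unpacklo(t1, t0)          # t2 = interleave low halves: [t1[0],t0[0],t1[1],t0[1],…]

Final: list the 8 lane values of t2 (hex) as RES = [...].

  t0: 1c 16 8d 99 73 8c c4 1b
  t1: de 1c 16 16 92 8d 99 99
  t2: de 1c 1c 16 16 8d 16 99

RES = [ 0xde  0x1c  0x1c  0x16  0x16  0x8d  0x16  0x99 ]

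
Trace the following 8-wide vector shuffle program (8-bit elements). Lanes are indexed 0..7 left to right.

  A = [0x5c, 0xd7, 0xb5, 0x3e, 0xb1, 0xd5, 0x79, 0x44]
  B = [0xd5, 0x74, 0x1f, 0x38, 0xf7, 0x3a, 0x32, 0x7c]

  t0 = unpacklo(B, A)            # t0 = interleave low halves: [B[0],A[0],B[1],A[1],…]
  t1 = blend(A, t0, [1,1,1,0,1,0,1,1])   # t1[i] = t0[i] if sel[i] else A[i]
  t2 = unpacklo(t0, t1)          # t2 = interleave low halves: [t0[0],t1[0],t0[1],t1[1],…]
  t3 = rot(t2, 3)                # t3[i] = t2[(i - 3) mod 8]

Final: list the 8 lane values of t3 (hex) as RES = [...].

RES = [0x74, 0xd7, 0x3e, 0xd5, 0xd5, 0x5c, 0x5c, 0x74]

t0 = [0xd5, 0x5c, 0x74, 0xd7, 0x1f, 0xb5, 0x38, 0x3e]
t1 = [0xd5, 0x5c, 0x74, 0x3e, 0x1f, 0xd5, 0x38, 0x3e]
t2 = [0xd5, 0xd5, 0x5c, 0x5c, 0x74, 0x74, 0xd7, 0x3e]
t3 = [0x74, 0xd7, 0x3e, 0xd5, 0xd5, 0x5c, 0x5c, 0x74]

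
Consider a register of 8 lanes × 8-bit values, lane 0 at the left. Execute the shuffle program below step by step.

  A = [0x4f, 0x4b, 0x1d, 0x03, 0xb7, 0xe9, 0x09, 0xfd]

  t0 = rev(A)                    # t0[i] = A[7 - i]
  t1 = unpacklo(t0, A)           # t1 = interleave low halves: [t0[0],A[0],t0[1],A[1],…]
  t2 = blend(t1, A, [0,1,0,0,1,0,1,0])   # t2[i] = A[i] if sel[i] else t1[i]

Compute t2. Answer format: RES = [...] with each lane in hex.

t0 = [0xfd, 0x09, 0xe9, 0xb7, 0x03, 0x1d, 0x4b, 0x4f]
t1 = [0xfd, 0x4f, 0x09, 0x4b, 0xe9, 0x1d, 0xb7, 0x03]
t2 = [0xfd, 0x4b, 0x09, 0x4b, 0xb7, 0x1d, 0x09, 0x03]

RES = [0xfd, 0x4b, 0x09, 0x4b, 0xb7, 0x1d, 0x09, 0x03]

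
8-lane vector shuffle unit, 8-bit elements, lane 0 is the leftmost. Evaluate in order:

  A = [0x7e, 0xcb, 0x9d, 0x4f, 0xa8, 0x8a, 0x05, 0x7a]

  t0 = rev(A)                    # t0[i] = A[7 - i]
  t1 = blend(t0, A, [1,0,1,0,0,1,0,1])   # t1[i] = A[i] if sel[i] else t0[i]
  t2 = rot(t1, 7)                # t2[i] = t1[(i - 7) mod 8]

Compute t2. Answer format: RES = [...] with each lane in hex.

RES = [0x05, 0x9d, 0xa8, 0x4f, 0x8a, 0xcb, 0x7a, 0x7e]

→ t0 |7a|05|8a|a8|4f|9d|cb|7e|
→ t1 |7e|05|9d|a8|4f|8a|cb|7a|
→ t2 |05|9d|a8|4f|8a|cb|7a|7e|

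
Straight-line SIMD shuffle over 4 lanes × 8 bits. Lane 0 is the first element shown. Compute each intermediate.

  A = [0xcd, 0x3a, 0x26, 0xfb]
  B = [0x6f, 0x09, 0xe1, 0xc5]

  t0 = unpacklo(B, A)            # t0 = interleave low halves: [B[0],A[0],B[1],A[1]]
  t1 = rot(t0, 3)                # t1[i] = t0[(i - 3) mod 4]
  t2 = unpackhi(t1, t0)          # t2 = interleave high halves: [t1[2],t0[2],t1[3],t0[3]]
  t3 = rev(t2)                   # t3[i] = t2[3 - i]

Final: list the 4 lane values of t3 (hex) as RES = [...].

RES = [ 0x3a  0x6f  0x09  0x3a ]

  t0: 6f cd 09 3a
  t1: cd 09 3a 6f
  t2: 3a 09 6f 3a
  t3: 3a 6f 09 3a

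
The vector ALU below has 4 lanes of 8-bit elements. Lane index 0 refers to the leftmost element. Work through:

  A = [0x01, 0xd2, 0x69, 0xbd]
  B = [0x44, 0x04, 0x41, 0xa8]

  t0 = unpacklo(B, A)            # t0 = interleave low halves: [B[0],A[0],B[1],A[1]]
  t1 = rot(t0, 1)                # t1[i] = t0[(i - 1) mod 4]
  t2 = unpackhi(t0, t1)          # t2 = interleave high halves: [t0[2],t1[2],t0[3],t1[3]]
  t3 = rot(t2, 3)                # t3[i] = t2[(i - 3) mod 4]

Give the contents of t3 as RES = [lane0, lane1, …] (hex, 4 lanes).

RES = [0x01, 0xd2, 0x04, 0x04]

  t0: 44 01 04 d2
  t1: d2 44 01 04
  t2: 04 01 d2 04
  t3: 01 d2 04 04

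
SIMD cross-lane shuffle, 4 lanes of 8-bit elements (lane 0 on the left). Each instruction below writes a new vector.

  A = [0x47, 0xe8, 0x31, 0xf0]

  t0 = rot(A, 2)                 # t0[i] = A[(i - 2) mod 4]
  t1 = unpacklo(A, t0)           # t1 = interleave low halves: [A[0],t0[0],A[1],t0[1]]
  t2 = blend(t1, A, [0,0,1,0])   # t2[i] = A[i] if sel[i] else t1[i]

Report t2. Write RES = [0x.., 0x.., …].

t0 = [0x31, 0xf0, 0x47, 0xe8]
t1 = [0x47, 0x31, 0xe8, 0xf0]
t2 = [0x47, 0x31, 0x31, 0xf0]

RES = [0x47, 0x31, 0x31, 0xf0]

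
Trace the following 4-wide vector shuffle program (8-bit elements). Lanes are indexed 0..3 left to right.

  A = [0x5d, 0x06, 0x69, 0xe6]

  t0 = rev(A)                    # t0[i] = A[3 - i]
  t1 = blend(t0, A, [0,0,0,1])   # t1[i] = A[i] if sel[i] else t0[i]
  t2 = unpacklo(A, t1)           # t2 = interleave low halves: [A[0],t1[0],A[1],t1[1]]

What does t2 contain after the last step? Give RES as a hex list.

t0 = [0xe6, 0x69, 0x06, 0x5d]
t1 = [0xe6, 0x69, 0x06, 0xe6]
t2 = [0x5d, 0xe6, 0x06, 0x69]

RES = [0x5d, 0xe6, 0x06, 0x69]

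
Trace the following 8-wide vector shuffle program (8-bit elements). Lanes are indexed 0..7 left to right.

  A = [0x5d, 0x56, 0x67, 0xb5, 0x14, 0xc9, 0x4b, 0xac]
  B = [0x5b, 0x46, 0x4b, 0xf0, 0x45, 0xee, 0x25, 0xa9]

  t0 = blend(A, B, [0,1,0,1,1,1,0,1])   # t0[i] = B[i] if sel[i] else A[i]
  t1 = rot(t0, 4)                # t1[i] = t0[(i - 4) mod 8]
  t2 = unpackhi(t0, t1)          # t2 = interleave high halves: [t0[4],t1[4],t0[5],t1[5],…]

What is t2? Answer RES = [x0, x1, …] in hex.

  t0: 5d 46 67 f0 45 ee 4b a9
  t1: 45 ee 4b a9 5d 46 67 f0
  t2: 45 5d ee 46 4b 67 a9 f0

RES = [ 0x45  0x5d  0xee  0x46  0x4b  0x67  0xa9  0xf0 ]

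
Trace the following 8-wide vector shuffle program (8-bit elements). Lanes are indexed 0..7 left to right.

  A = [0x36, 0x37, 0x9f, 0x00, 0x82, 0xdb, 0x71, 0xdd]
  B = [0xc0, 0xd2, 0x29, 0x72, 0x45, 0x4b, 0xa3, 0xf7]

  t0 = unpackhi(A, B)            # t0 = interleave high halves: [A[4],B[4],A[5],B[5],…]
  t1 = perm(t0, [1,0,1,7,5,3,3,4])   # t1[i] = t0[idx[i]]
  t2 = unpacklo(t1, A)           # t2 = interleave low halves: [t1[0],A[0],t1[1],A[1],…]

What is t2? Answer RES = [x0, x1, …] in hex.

→ t0 |82|45|db|4b|71|a3|dd|f7|
→ t1 |45|82|45|f7|a3|4b|4b|71|
→ t2 |45|36|82|37|45|9f|f7|00|

RES = [ 0x45  0x36  0x82  0x37  0x45  0x9f  0xf7  0x00 ]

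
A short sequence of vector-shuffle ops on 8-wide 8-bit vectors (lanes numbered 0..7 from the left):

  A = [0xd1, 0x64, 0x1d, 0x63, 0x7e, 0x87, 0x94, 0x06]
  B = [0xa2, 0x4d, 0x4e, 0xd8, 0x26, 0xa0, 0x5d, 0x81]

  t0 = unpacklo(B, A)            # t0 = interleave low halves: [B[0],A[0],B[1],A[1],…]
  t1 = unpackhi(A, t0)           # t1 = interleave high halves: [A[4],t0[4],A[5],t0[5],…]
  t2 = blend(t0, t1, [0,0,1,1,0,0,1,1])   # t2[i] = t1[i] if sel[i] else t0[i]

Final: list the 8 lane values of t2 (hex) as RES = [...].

t0 = [0xa2, 0xd1, 0x4d, 0x64, 0x4e, 0x1d, 0xd8, 0x63]
t1 = [0x7e, 0x4e, 0x87, 0x1d, 0x94, 0xd8, 0x06, 0x63]
t2 = [0xa2, 0xd1, 0x87, 0x1d, 0x4e, 0x1d, 0x06, 0x63]

RES = [ 0xa2  0xd1  0x87  0x1d  0x4e  0x1d  0x06  0x63 ]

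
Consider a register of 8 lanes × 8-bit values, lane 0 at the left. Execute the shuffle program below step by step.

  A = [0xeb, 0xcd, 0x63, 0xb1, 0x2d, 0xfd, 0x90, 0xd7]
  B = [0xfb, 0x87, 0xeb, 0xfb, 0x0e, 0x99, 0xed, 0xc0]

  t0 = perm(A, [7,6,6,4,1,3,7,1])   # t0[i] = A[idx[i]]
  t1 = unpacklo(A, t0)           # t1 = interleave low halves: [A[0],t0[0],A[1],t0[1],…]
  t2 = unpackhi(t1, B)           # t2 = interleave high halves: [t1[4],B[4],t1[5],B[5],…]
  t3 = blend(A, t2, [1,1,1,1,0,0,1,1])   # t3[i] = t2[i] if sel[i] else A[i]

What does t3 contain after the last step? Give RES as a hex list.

  t0: d7 90 90 2d cd b1 d7 cd
  t1: eb d7 cd 90 63 90 b1 2d
  t2: 63 0e 90 99 b1 ed 2d c0
  t3: 63 0e 90 99 2d fd 2d c0

RES = [ 0x63  0x0e  0x90  0x99  0x2d  0xfd  0x2d  0xc0 ]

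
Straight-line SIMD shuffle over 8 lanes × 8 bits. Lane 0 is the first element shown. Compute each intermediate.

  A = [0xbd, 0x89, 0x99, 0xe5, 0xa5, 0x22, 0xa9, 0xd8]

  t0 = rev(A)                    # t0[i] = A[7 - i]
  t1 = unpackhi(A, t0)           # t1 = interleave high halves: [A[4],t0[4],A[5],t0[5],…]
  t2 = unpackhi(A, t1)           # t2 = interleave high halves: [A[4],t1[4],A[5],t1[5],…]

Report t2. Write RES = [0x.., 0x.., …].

→ t0 |d8|a9|22|a5|e5|99|89|bd|
→ t1 |a5|e5|22|99|a9|89|d8|bd|
→ t2 |a5|a9|22|89|a9|d8|d8|bd|

RES = [0xa5, 0xa9, 0x22, 0x89, 0xa9, 0xd8, 0xd8, 0xbd]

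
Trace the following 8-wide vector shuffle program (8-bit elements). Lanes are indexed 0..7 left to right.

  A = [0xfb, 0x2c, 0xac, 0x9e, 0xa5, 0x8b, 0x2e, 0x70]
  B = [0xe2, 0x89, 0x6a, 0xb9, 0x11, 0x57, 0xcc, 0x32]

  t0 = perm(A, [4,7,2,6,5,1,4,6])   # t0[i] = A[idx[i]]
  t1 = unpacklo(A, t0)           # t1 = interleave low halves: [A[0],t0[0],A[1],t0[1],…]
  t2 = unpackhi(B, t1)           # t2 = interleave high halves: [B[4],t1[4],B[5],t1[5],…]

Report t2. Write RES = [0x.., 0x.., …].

→ t0 |a5|70|ac|2e|8b|2c|a5|2e|
→ t1 |fb|a5|2c|70|ac|ac|9e|2e|
→ t2 |11|ac|57|ac|cc|9e|32|2e|

RES = [ 0x11  0xac  0x57  0xac  0xcc  0x9e  0x32  0x2e ]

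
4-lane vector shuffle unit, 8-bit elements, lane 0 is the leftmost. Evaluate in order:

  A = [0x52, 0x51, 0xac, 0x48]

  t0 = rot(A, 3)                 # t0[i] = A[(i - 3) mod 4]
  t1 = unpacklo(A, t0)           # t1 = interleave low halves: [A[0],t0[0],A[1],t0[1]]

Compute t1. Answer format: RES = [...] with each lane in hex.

RES = [ 0x52  0x51  0x51  0xac ]

→ t0 |51|ac|48|52|
→ t1 |52|51|51|ac|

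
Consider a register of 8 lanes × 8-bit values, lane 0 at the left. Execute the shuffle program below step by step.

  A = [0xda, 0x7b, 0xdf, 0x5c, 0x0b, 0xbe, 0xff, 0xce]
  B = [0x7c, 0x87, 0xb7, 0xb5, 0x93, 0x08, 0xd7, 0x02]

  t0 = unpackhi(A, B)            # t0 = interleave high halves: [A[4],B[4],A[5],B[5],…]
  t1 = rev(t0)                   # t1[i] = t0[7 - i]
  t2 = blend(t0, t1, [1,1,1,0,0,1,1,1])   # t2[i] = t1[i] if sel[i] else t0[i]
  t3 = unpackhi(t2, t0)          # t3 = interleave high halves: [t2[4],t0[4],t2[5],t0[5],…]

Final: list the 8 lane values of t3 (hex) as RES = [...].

t0 = [0x0b, 0x93, 0xbe, 0x08, 0xff, 0xd7, 0xce, 0x02]
t1 = [0x02, 0xce, 0xd7, 0xff, 0x08, 0xbe, 0x93, 0x0b]
t2 = [0x02, 0xce, 0xd7, 0x08, 0xff, 0xbe, 0x93, 0x0b]
t3 = [0xff, 0xff, 0xbe, 0xd7, 0x93, 0xce, 0x0b, 0x02]

RES = [0xff, 0xff, 0xbe, 0xd7, 0x93, 0xce, 0x0b, 0x02]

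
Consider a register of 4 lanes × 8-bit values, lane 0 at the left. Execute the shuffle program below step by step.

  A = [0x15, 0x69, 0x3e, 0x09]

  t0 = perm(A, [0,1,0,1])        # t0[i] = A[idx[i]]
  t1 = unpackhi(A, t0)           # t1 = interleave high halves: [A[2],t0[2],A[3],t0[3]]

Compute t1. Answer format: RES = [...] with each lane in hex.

→ t0 |15|69|15|69|
→ t1 |3e|15|09|69|

RES = [ 0x3e  0x15  0x09  0x69 ]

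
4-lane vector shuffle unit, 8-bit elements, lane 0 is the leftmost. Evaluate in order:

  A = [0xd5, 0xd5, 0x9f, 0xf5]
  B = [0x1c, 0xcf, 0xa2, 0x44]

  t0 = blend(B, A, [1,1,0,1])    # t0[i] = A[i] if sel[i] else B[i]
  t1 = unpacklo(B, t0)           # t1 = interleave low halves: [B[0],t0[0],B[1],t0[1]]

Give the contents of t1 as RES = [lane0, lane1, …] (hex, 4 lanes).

→ t0 |d5|d5|a2|f5|
→ t1 |1c|d5|cf|d5|

RES = [ 0x1c  0xd5  0xcf  0xd5 ]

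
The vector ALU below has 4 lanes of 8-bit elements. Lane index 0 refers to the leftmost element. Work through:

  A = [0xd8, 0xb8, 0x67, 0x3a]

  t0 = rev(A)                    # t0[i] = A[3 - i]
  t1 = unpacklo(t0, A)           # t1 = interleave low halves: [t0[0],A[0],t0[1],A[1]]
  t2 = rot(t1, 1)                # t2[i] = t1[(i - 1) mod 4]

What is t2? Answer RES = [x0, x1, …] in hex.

t0 = [0x3a, 0x67, 0xb8, 0xd8]
t1 = [0x3a, 0xd8, 0x67, 0xb8]
t2 = [0xb8, 0x3a, 0xd8, 0x67]

RES = [0xb8, 0x3a, 0xd8, 0x67]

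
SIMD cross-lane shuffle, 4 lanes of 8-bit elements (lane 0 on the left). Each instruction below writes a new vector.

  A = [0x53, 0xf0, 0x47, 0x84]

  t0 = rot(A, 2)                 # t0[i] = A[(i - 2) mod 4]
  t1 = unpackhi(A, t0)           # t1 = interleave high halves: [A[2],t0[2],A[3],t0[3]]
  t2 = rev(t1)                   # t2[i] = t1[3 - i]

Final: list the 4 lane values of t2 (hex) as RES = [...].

RES = [ 0xf0  0x84  0x53  0x47 ]

t0 = [0x47, 0x84, 0x53, 0xf0]
t1 = [0x47, 0x53, 0x84, 0xf0]
t2 = [0xf0, 0x84, 0x53, 0x47]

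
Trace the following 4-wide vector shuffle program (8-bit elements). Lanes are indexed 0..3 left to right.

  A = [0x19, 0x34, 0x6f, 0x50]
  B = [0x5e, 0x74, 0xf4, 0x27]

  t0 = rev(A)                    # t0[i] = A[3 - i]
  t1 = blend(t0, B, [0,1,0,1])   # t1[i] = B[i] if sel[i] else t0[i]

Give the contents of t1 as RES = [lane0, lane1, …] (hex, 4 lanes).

→ t0 |50|6f|34|19|
→ t1 |50|74|34|27|

RES = [0x50, 0x74, 0x34, 0x27]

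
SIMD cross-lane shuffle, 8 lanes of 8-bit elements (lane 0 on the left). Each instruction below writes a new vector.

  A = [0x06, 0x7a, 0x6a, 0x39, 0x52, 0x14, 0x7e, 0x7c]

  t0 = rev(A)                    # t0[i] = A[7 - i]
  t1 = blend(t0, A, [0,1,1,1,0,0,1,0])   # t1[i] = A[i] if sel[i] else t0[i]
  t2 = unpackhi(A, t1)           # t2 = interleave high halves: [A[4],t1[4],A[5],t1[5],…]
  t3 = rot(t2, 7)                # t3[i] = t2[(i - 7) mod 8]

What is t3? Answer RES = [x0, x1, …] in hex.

t0 = [0x7c, 0x7e, 0x14, 0x52, 0x39, 0x6a, 0x7a, 0x06]
t1 = [0x7c, 0x7a, 0x6a, 0x39, 0x39, 0x6a, 0x7e, 0x06]
t2 = [0x52, 0x39, 0x14, 0x6a, 0x7e, 0x7e, 0x7c, 0x06]
t3 = [0x39, 0x14, 0x6a, 0x7e, 0x7e, 0x7c, 0x06, 0x52]

RES = [0x39, 0x14, 0x6a, 0x7e, 0x7e, 0x7c, 0x06, 0x52]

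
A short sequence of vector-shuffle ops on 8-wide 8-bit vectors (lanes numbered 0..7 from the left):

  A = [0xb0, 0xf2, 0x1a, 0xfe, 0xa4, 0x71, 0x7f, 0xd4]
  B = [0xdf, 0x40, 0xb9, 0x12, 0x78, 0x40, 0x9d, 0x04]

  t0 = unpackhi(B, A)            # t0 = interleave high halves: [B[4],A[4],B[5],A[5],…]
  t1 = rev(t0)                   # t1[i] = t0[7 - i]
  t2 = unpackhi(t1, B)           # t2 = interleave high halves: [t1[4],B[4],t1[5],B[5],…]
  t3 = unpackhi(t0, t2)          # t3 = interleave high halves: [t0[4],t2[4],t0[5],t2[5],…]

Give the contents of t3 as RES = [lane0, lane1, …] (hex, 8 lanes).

RES = [ 0x9d  0xa4  0x7f  0x9d  0x04  0x78  0xd4  0x04 ]

→ t0 |78|a4|40|71|9d|7f|04|d4|
→ t1 |d4|04|7f|9d|71|40|a4|78|
→ t2 |71|78|40|40|a4|9d|78|04|
→ t3 |9d|a4|7f|9d|04|78|d4|04|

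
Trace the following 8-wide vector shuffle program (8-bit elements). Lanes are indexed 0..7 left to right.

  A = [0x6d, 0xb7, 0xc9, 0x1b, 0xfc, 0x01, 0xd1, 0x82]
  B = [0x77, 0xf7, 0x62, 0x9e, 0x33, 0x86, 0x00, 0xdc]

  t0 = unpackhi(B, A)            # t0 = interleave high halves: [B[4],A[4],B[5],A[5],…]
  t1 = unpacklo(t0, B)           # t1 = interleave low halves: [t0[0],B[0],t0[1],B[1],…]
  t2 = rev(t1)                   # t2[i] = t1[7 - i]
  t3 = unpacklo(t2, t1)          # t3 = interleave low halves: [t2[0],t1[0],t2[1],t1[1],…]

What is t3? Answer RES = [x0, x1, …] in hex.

RES = [ 0x9e  0x33  0x01  0x77  0x62  0xfc  0x86  0xf7 ]

  t0: 33 fc 86 01 00 d1 dc 82
  t1: 33 77 fc f7 86 62 01 9e
  t2: 9e 01 62 86 f7 fc 77 33
  t3: 9e 33 01 77 62 fc 86 f7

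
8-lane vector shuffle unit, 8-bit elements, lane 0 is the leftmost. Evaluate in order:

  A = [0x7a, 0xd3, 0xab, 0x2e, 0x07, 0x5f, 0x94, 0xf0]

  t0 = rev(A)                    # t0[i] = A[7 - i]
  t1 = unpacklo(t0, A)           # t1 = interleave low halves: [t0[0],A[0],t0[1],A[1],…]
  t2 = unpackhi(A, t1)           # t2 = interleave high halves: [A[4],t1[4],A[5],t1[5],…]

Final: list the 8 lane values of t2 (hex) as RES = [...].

t0 = [0xf0, 0x94, 0x5f, 0x07, 0x2e, 0xab, 0xd3, 0x7a]
t1 = [0xf0, 0x7a, 0x94, 0xd3, 0x5f, 0xab, 0x07, 0x2e]
t2 = [0x07, 0x5f, 0x5f, 0xab, 0x94, 0x07, 0xf0, 0x2e]

RES = [0x07, 0x5f, 0x5f, 0xab, 0x94, 0x07, 0xf0, 0x2e]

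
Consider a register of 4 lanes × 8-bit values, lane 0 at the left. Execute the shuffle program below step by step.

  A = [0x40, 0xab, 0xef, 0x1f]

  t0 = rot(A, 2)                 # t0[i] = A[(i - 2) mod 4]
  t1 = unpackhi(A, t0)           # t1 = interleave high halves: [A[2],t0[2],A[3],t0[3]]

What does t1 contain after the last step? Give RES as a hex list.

  t0: ef 1f 40 ab
  t1: ef 40 1f ab

RES = [0xef, 0x40, 0x1f, 0xab]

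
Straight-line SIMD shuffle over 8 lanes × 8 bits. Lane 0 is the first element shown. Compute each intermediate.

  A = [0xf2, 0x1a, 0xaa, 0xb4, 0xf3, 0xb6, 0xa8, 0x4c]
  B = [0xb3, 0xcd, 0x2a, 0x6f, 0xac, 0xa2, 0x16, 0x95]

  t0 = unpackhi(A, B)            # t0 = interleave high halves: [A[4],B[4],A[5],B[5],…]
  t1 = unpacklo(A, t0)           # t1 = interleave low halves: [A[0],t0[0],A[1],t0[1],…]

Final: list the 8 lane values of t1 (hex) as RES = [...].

RES = [ 0xf2  0xf3  0x1a  0xac  0xaa  0xb6  0xb4  0xa2 ]

  t0: f3 ac b6 a2 a8 16 4c 95
  t1: f2 f3 1a ac aa b6 b4 a2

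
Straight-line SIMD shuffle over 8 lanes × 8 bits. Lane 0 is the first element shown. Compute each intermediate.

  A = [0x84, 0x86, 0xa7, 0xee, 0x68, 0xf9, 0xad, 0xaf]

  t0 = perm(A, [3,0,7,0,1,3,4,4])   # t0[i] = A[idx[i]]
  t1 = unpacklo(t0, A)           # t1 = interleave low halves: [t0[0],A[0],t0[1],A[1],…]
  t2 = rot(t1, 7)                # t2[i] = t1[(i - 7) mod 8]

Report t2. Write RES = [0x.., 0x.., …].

RES = [ 0x84  0x84  0x86  0xaf  0xa7  0x84  0xee  0xee ]

  t0: ee 84 af 84 86 ee 68 68
  t1: ee 84 84 86 af a7 84 ee
  t2: 84 84 86 af a7 84 ee ee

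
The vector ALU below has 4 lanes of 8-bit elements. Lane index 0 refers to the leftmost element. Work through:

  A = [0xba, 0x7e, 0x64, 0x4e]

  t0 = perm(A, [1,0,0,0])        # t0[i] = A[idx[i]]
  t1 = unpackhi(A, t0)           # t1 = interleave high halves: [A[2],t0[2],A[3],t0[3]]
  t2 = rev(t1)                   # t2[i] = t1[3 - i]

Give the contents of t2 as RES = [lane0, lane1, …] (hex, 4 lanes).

t0 = [0x7e, 0xba, 0xba, 0xba]
t1 = [0x64, 0xba, 0x4e, 0xba]
t2 = [0xba, 0x4e, 0xba, 0x64]

RES = [0xba, 0x4e, 0xba, 0x64]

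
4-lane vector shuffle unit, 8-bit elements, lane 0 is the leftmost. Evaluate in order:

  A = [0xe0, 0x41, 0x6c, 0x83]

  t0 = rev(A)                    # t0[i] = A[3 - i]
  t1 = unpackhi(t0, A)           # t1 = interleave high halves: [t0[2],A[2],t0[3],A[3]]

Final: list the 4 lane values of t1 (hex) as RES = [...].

t0 = [0x83, 0x6c, 0x41, 0xe0]
t1 = [0x41, 0x6c, 0xe0, 0x83]

RES = [ 0x41  0x6c  0xe0  0x83 ]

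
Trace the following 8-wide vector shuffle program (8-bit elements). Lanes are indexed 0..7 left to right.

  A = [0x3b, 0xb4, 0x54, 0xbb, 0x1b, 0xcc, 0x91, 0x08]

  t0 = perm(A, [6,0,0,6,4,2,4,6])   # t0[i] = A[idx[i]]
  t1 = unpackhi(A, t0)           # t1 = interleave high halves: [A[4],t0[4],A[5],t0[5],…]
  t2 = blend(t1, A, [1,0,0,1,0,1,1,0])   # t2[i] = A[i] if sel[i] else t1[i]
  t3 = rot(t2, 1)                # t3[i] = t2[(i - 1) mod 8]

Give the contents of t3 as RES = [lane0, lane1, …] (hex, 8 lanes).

RES = [0x91, 0x3b, 0x1b, 0xcc, 0xbb, 0x91, 0xcc, 0x91]

→ t0 |91|3b|3b|91|1b|54|1b|91|
→ t1 |1b|1b|cc|54|91|1b|08|91|
→ t2 |3b|1b|cc|bb|91|cc|91|91|
→ t3 |91|3b|1b|cc|bb|91|cc|91|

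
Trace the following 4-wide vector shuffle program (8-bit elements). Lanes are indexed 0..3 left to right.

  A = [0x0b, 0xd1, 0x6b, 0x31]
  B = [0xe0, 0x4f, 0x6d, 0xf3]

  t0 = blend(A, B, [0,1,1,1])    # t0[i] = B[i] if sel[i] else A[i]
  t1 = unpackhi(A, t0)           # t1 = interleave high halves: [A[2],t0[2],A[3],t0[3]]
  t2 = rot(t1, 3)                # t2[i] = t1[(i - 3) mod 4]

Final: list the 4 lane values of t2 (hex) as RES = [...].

RES = [ 0x6d  0x31  0xf3  0x6b ]

→ t0 |0b|4f|6d|f3|
→ t1 |6b|6d|31|f3|
→ t2 |6d|31|f3|6b|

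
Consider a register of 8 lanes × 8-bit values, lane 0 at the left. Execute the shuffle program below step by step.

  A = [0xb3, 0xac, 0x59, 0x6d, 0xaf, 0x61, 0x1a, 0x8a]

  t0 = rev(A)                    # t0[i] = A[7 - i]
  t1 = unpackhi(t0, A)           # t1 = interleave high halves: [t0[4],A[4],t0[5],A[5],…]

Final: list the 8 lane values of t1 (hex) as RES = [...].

RES = [ 0x6d  0xaf  0x59  0x61  0xac  0x1a  0xb3  0x8a ]

→ t0 |8a|1a|61|af|6d|59|ac|b3|
→ t1 |6d|af|59|61|ac|1a|b3|8a|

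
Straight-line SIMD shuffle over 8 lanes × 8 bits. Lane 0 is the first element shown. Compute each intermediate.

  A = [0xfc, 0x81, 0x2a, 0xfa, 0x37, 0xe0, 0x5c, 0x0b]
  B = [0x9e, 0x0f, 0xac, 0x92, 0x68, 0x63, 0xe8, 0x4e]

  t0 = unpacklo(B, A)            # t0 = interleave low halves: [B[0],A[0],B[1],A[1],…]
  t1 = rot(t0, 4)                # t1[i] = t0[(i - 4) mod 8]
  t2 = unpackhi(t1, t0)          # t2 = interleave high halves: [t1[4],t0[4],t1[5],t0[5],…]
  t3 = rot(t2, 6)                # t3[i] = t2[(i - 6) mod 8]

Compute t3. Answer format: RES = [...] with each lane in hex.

t0 = [0x9e, 0xfc, 0x0f, 0x81, 0xac, 0x2a, 0x92, 0xfa]
t1 = [0xac, 0x2a, 0x92, 0xfa, 0x9e, 0xfc, 0x0f, 0x81]
t2 = [0x9e, 0xac, 0xfc, 0x2a, 0x0f, 0x92, 0x81, 0xfa]
t3 = [0xfc, 0x2a, 0x0f, 0x92, 0x81, 0xfa, 0x9e, 0xac]

RES = [0xfc, 0x2a, 0x0f, 0x92, 0x81, 0xfa, 0x9e, 0xac]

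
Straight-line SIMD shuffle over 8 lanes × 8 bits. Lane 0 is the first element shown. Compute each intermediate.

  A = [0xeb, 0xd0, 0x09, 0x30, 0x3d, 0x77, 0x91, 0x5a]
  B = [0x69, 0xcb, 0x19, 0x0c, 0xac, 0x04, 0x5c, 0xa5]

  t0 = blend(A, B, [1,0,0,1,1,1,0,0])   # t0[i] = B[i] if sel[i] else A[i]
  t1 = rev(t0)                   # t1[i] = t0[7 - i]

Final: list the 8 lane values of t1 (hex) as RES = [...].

→ t0 |69|d0|09|0c|ac|04|91|5a|
→ t1 |5a|91|04|ac|0c|09|d0|69|

RES = [0x5a, 0x91, 0x04, 0xac, 0x0c, 0x09, 0xd0, 0x69]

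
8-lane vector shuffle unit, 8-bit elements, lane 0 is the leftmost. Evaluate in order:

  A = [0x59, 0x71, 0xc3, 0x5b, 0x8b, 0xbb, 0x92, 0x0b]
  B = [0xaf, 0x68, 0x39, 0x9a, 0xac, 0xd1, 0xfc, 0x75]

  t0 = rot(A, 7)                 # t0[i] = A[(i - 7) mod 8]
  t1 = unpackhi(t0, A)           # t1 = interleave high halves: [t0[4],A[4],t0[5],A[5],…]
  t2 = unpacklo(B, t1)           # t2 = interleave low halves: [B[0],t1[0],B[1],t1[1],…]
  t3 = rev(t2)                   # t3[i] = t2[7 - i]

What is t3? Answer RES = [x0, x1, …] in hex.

  t0: 71 c3 5b 8b bb 92 0b 59
  t1: bb 8b 92 bb 0b 92 59 0b
  t2: af bb 68 8b 39 92 9a bb
  t3: bb 9a 92 39 8b 68 bb af

RES = [0xbb, 0x9a, 0x92, 0x39, 0x8b, 0x68, 0xbb, 0xaf]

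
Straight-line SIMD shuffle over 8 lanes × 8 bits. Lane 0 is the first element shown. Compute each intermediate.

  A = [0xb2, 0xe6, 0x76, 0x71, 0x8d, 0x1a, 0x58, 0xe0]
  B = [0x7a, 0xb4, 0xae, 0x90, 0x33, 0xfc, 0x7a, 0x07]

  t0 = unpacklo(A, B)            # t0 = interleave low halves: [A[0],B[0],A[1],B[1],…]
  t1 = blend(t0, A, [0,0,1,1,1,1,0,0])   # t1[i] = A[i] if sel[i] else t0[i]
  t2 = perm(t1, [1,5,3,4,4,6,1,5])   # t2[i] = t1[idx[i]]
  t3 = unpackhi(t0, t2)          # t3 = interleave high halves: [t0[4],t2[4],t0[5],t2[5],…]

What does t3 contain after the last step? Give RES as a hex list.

→ t0 |b2|7a|e6|b4|76|ae|71|90|
→ t1 |b2|7a|76|71|8d|1a|71|90|
→ t2 |7a|1a|71|8d|8d|71|7a|1a|
→ t3 |76|8d|ae|71|71|7a|90|1a|

RES = [0x76, 0x8d, 0xae, 0x71, 0x71, 0x7a, 0x90, 0x1a]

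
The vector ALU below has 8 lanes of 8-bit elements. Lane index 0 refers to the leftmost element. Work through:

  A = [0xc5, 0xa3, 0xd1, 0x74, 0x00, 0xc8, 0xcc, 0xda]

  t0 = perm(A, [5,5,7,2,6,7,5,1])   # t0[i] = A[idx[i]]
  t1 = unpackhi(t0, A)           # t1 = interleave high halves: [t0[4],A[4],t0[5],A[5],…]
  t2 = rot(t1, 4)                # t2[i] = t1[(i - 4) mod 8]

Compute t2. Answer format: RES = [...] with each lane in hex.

t0 = [0xc8, 0xc8, 0xda, 0xd1, 0xcc, 0xda, 0xc8, 0xa3]
t1 = [0xcc, 0x00, 0xda, 0xc8, 0xc8, 0xcc, 0xa3, 0xda]
t2 = [0xc8, 0xcc, 0xa3, 0xda, 0xcc, 0x00, 0xda, 0xc8]

RES = [0xc8, 0xcc, 0xa3, 0xda, 0xcc, 0x00, 0xda, 0xc8]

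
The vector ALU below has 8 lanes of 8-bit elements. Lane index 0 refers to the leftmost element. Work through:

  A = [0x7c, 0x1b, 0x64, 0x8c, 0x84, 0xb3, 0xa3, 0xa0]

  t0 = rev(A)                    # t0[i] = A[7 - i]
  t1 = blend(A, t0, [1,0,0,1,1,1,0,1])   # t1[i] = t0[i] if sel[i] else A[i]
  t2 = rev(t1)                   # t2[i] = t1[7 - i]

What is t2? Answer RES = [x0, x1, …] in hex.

RES = [ 0x7c  0xa3  0x64  0x8c  0x84  0x64  0x1b  0xa0 ]

t0 = [0xa0, 0xa3, 0xb3, 0x84, 0x8c, 0x64, 0x1b, 0x7c]
t1 = [0xa0, 0x1b, 0x64, 0x84, 0x8c, 0x64, 0xa3, 0x7c]
t2 = [0x7c, 0xa3, 0x64, 0x8c, 0x84, 0x64, 0x1b, 0xa0]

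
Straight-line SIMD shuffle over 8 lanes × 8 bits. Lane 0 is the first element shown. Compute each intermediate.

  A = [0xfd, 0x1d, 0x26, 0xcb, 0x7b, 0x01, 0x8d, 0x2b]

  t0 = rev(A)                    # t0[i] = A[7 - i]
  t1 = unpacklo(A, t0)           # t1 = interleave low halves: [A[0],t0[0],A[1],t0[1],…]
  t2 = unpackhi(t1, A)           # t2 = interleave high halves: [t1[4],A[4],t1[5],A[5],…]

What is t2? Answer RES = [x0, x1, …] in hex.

t0 = [0x2b, 0x8d, 0x01, 0x7b, 0xcb, 0x26, 0x1d, 0xfd]
t1 = [0xfd, 0x2b, 0x1d, 0x8d, 0x26, 0x01, 0xcb, 0x7b]
t2 = [0x26, 0x7b, 0x01, 0x01, 0xcb, 0x8d, 0x7b, 0x2b]

RES = [0x26, 0x7b, 0x01, 0x01, 0xcb, 0x8d, 0x7b, 0x2b]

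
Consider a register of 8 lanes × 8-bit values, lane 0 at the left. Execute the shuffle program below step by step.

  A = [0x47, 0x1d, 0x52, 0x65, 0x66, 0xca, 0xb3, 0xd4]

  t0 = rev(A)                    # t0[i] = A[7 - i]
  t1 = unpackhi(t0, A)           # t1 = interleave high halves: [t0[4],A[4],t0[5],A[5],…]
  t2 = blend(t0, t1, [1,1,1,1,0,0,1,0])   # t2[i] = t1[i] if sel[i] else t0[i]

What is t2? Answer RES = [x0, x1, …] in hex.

RES = [0x65, 0x66, 0x52, 0xca, 0x65, 0x52, 0x47, 0x47]

  t0: d4 b3 ca 66 65 52 1d 47
  t1: 65 66 52 ca 1d b3 47 d4
  t2: 65 66 52 ca 65 52 47 47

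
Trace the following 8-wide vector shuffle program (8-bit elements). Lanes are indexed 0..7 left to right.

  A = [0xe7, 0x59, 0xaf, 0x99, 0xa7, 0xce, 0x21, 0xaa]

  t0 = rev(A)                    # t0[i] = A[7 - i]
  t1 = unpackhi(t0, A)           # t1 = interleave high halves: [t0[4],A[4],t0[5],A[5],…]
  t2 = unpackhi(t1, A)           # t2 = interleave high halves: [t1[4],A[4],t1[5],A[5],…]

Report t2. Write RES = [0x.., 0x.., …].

RES = [0x59, 0xa7, 0x21, 0xce, 0xe7, 0x21, 0xaa, 0xaa]

t0 = [0xaa, 0x21, 0xce, 0xa7, 0x99, 0xaf, 0x59, 0xe7]
t1 = [0x99, 0xa7, 0xaf, 0xce, 0x59, 0x21, 0xe7, 0xaa]
t2 = [0x59, 0xa7, 0x21, 0xce, 0xe7, 0x21, 0xaa, 0xaa]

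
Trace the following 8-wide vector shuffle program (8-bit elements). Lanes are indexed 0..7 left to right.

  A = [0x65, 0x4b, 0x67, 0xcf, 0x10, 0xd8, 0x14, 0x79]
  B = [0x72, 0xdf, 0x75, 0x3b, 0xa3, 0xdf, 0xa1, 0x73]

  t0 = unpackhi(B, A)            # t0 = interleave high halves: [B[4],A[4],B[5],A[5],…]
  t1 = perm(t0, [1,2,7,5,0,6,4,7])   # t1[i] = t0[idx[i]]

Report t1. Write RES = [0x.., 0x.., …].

RES = [ 0x10  0xdf  0x79  0x14  0xa3  0x73  0xa1  0x79 ]

→ t0 |a3|10|df|d8|a1|14|73|79|
→ t1 |10|df|79|14|a3|73|a1|79|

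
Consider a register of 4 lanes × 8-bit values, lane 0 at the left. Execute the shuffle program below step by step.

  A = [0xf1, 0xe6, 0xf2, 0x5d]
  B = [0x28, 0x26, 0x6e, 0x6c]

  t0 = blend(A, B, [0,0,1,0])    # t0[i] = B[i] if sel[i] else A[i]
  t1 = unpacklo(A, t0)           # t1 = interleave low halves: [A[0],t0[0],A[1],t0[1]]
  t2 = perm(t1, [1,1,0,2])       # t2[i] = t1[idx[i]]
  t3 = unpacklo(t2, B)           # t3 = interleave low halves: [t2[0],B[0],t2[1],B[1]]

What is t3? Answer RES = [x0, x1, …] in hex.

→ t0 |f1|e6|6e|5d|
→ t1 |f1|f1|e6|e6|
→ t2 |f1|f1|f1|e6|
→ t3 |f1|28|f1|26|

RES = [0xf1, 0x28, 0xf1, 0x26]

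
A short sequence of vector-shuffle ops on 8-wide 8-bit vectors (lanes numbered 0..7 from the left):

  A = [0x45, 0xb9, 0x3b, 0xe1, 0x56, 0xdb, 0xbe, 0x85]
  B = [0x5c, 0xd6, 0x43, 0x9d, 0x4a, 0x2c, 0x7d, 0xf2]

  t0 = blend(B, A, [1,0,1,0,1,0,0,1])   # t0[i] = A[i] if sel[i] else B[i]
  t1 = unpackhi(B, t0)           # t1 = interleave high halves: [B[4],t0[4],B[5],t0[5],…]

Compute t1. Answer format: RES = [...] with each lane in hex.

t0 = [0x45, 0xd6, 0x3b, 0x9d, 0x56, 0x2c, 0x7d, 0x85]
t1 = [0x4a, 0x56, 0x2c, 0x2c, 0x7d, 0x7d, 0xf2, 0x85]

RES = [ 0x4a  0x56  0x2c  0x2c  0x7d  0x7d  0xf2  0x85 ]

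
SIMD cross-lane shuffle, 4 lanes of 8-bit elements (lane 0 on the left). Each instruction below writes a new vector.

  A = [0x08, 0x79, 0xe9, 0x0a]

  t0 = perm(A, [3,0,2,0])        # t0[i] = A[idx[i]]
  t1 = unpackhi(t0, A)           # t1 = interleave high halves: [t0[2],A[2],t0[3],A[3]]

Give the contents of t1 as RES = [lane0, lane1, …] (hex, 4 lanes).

  t0: 0a 08 e9 08
  t1: e9 e9 08 0a

RES = [0xe9, 0xe9, 0x08, 0x0a]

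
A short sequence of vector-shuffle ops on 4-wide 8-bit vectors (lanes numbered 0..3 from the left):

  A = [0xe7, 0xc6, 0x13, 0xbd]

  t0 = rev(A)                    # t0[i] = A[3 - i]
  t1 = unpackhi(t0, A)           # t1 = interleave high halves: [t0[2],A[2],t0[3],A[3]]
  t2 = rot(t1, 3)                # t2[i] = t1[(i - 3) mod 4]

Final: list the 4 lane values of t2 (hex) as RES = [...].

RES = [0x13, 0xe7, 0xbd, 0xc6]

t0 = [0xbd, 0x13, 0xc6, 0xe7]
t1 = [0xc6, 0x13, 0xe7, 0xbd]
t2 = [0x13, 0xe7, 0xbd, 0xc6]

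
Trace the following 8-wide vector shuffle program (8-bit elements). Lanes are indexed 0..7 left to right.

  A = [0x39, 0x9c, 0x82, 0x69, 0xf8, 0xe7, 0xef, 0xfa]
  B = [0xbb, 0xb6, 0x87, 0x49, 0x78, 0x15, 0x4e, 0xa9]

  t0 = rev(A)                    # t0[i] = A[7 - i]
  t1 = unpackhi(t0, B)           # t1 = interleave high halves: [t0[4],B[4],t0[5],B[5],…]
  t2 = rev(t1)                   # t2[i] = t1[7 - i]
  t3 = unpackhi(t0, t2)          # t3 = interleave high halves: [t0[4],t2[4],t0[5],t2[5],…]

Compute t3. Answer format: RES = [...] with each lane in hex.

RES = [0x69, 0x15, 0x82, 0x82, 0x9c, 0x78, 0x39, 0x69]

t0 = [0xfa, 0xef, 0xe7, 0xf8, 0x69, 0x82, 0x9c, 0x39]
t1 = [0x69, 0x78, 0x82, 0x15, 0x9c, 0x4e, 0x39, 0xa9]
t2 = [0xa9, 0x39, 0x4e, 0x9c, 0x15, 0x82, 0x78, 0x69]
t3 = [0x69, 0x15, 0x82, 0x82, 0x9c, 0x78, 0x39, 0x69]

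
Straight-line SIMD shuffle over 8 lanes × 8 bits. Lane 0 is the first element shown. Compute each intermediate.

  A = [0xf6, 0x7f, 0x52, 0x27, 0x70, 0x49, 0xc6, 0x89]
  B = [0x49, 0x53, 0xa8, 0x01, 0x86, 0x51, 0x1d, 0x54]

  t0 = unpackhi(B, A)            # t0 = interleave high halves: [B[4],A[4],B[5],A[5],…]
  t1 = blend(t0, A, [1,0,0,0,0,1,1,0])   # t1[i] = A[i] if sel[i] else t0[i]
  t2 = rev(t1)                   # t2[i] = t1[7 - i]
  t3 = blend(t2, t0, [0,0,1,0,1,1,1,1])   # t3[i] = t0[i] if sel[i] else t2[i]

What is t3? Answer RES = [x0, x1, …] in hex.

→ t0 |86|70|51|49|1d|c6|54|89|
→ t1 |f6|70|51|49|1d|49|c6|89|
→ t2 |89|c6|49|1d|49|51|70|f6|
→ t3 |89|c6|51|1d|1d|c6|54|89|

RES = [0x89, 0xc6, 0x51, 0x1d, 0x1d, 0xc6, 0x54, 0x89]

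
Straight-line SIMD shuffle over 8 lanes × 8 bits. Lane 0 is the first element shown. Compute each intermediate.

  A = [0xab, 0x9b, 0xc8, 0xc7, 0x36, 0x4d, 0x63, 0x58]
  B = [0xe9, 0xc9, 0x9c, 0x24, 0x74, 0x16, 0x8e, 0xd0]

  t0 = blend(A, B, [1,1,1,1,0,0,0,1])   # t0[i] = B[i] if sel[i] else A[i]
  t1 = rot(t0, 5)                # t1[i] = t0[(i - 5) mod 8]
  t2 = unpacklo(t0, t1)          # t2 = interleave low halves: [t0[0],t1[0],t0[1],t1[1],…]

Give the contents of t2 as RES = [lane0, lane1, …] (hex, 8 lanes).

→ t0 |e9|c9|9c|24|36|4d|63|d0|
→ t1 |24|36|4d|63|d0|e9|c9|9c|
→ t2 |e9|24|c9|36|9c|4d|24|63|

RES = [ 0xe9  0x24  0xc9  0x36  0x9c  0x4d  0x24  0x63 ]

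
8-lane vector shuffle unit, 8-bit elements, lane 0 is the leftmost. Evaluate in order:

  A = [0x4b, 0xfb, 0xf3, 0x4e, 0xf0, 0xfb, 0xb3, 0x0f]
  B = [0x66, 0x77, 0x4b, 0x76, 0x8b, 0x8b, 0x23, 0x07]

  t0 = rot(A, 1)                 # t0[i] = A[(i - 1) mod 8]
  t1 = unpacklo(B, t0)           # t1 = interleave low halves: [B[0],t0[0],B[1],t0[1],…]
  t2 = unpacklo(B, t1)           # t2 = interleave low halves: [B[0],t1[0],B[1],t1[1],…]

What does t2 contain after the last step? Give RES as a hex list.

RES = [ 0x66  0x66  0x77  0x0f  0x4b  0x77  0x76  0x4b ]

t0 = [0x0f, 0x4b, 0xfb, 0xf3, 0x4e, 0xf0, 0xfb, 0xb3]
t1 = [0x66, 0x0f, 0x77, 0x4b, 0x4b, 0xfb, 0x76, 0xf3]
t2 = [0x66, 0x66, 0x77, 0x0f, 0x4b, 0x77, 0x76, 0x4b]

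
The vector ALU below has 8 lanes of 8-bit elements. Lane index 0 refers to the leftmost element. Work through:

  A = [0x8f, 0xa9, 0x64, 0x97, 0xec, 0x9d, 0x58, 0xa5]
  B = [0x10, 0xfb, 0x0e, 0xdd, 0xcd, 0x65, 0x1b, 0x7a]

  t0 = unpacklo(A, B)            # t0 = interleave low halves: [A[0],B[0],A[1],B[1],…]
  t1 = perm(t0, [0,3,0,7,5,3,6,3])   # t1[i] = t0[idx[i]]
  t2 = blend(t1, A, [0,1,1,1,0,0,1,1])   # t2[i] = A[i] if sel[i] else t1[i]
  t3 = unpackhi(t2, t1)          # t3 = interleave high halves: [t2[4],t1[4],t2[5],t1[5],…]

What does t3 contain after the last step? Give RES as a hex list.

  t0: 8f 10 a9 fb 64 0e 97 dd
  t1: 8f fb 8f dd 0e fb 97 fb
  t2: 8f a9 64 97 0e fb 58 a5
  t3: 0e 0e fb fb 58 97 a5 fb

RES = [0x0e, 0x0e, 0xfb, 0xfb, 0x58, 0x97, 0xa5, 0xfb]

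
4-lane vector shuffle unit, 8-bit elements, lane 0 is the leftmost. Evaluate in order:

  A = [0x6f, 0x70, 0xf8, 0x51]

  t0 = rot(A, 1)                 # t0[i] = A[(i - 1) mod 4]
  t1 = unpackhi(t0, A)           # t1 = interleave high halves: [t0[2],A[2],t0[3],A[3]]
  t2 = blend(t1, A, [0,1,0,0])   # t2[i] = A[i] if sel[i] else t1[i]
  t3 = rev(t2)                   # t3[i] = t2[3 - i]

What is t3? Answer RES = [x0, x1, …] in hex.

RES = [ 0x51  0xf8  0x70  0x70 ]

  t0: 51 6f 70 f8
  t1: 70 f8 f8 51
  t2: 70 70 f8 51
  t3: 51 f8 70 70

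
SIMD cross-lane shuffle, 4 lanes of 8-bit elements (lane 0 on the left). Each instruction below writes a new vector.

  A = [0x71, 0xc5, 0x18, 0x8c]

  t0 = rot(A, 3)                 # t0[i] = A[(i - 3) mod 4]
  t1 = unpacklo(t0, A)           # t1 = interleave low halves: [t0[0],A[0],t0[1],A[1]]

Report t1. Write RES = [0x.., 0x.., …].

→ t0 |c5|18|8c|71|
→ t1 |c5|71|18|c5|

RES = [ 0xc5  0x71  0x18  0xc5 ]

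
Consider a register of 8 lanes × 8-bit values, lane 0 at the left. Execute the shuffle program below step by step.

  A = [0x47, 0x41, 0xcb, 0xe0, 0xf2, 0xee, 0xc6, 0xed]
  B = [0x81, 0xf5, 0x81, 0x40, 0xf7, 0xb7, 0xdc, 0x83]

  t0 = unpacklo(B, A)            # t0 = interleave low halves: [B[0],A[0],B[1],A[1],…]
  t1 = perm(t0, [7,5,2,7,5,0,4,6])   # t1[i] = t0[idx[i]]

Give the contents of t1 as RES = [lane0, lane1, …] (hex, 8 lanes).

  t0: 81 47 f5 41 81 cb 40 e0
  t1: e0 cb f5 e0 cb 81 81 40

RES = [0xe0, 0xcb, 0xf5, 0xe0, 0xcb, 0x81, 0x81, 0x40]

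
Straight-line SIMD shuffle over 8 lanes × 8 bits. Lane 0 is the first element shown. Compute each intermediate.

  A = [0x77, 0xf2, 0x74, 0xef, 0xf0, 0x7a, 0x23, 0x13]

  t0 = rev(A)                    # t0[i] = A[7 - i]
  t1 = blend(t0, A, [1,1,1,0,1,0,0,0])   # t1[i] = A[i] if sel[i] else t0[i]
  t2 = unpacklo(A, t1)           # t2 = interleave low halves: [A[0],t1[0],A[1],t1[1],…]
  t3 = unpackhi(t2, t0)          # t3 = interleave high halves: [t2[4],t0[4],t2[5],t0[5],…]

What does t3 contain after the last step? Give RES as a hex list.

RES = [ 0x74  0xef  0x74  0x74  0xef  0xf2  0xf0  0x77 ]

  t0: 13 23 7a f0 ef 74 f2 77
  t1: 77 f2 74 f0 f0 74 f2 77
  t2: 77 77 f2 f2 74 74 ef f0
  t3: 74 ef 74 74 ef f2 f0 77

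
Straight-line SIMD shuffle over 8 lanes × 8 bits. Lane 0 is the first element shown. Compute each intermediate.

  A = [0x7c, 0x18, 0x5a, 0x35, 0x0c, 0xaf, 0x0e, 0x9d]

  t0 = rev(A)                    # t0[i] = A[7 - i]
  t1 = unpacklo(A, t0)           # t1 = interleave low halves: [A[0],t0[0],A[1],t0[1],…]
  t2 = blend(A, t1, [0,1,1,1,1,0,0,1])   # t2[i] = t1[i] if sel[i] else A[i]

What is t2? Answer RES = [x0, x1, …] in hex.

  t0: 9d 0e af 0c 35 5a 18 7c
  t1: 7c 9d 18 0e 5a af 35 0c
  t2: 7c 9d 18 0e 5a af 0e 0c

RES = [0x7c, 0x9d, 0x18, 0x0e, 0x5a, 0xaf, 0x0e, 0x0c]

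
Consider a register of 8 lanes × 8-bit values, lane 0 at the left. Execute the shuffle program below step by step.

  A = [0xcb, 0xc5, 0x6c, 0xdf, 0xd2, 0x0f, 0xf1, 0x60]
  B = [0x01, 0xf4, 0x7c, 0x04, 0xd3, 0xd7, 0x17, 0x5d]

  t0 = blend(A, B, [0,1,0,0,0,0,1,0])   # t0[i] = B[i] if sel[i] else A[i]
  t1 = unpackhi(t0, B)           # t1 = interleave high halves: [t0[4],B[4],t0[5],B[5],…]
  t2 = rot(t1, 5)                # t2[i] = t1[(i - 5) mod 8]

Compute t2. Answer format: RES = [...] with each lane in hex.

RES = [ 0xd7  0x17  0x17  0x60  0x5d  0xd2  0xd3  0x0f ]

→ t0 |cb|f4|6c|df|d2|0f|17|60|
→ t1 |d2|d3|0f|d7|17|17|60|5d|
→ t2 |d7|17|17|60|5d|d2|d3|0f|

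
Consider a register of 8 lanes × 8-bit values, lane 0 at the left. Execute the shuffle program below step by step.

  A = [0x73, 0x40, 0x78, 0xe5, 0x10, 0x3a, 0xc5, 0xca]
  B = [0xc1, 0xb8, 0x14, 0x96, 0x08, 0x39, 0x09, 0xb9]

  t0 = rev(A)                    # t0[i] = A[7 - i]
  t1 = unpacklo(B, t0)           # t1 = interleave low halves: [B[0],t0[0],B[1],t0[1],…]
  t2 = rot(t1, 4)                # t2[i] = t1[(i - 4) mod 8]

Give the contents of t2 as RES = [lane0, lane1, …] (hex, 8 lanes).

t0 = [0xca, 0xc5, 0x3a, 0x10, 0xe5, 0x78, 0x40, 0x73]
t1 = [0xc1, 0xca, 0xb8, 0xc5, 0x14, 0x3a, 0x96, 0x10]
t2 = [0x14, 0x3a, 0x96, 0x10, 0xc1, 0xca, 0xb8, 0xc5]

RES = [0x14, 0x3a, 0x96, 0x10, 0xc1, 0xca, 0xb8, 0xc5]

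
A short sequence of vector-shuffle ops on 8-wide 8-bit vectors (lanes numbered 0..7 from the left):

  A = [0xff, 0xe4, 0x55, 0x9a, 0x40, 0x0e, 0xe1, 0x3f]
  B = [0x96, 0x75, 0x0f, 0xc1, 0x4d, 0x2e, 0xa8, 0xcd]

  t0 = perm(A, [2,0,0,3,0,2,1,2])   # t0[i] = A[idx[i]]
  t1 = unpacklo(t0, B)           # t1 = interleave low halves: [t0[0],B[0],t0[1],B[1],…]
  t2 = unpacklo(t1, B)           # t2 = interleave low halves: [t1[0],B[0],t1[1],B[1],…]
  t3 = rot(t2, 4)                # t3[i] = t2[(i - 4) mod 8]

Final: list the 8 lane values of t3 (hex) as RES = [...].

t0 = [0x55, 0xff, 0xff, 0x9a, 0xff, 0x55, 0xe4, 0x55]
t1 = [0x55, 0x96, 0xff, 0x75, 0xff, 0x0f, 0x9a, 0xc1]
t2 = [0x55, 0x96, 0x96, 0x75, 0xff, 0x0f, 0x75, 0xc1]
t3 = [0xff, 0x0f, 0x75, 0xc1, 0x55, 0x96, 0x96, 0x75]

RES = [ 0xff  0x0f  0x75  0xc1  0x55  0x96  0x96  0x75 ]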